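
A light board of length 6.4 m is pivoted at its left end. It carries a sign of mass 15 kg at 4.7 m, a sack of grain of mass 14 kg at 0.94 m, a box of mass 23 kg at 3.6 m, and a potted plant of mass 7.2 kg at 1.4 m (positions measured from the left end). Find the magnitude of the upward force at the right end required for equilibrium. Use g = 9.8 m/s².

F ≈ 270 N

Taking torques about the left end:
Sign: 15 × 9.8 = 147 N down at 4.7 m → arm 4.7 m, τ = 147 × 4.7 = 690.9 N·m clockwise.
Sack of grain: 14 × 9.8 = 137.2 N down at 0.94 m → arm 0.94 m, τ = 137.2 × 0.94 = 129 N·m clockwise.
Box: 23 × 9.8 = 225.4 N down at 3.6 m → arm 3.6 m, τ = 225.4 × 3.6 = 811.4 N·m clockwise.
Potted plant: 7.2 × 9.8 = 70.56 N down at 1.4 m → arm 1.4 m, τ = 70.56 × 1.4 = 98.78 N·m clockwise.
Net moment of the loads = 1730 N·m clockwise.
The upward force F acts at the right end, arm 6.4 m, giving F × 6.4 counterclockwise.
Στ = 0 ⇒ F × 6.4 = 1730 ⇒ F = 1730 / 6.4 = 270 N.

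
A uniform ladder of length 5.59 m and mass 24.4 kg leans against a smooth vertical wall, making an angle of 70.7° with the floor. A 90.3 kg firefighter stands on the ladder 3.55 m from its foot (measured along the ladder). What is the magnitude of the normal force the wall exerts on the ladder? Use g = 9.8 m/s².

Taking torques about the foot of the ladder:
Ladder weight 24.4×9.8 = 239.1 N acts at 2.795 m along the ladder; its horizontal arm is 2.795·cos70.7° = 0.9238 m → τ = 220.9 N·m clockwise.
Firefighter: 90.3×9.8 = 884.9 N at 3.55 m → arm 1.173 m → τ = 1038 N·m clockwise.
Wall normal N acts horizontally at the top; its moment arm is the height L sinθ = 5.59·sin70.7° = 5.276 m, counterclockwise.
Setting net torque to zero: N × 5.276 = 1259 → N = 239 N.

N_wall ≈ 239 N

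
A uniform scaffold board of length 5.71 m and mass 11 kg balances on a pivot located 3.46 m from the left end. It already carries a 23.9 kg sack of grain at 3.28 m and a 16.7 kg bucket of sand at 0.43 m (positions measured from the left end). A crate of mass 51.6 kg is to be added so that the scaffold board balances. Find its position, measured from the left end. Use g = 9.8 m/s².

x ≈ 4.65 m from the left end

Taking torques about the pivot (at 3.46 m from the left end):
Beam weight: 11 × 9.8 = 107.8 N down at 2.855 m → arm 0.605 m, τ = 107.8 × 0.605 = 65.22 N·m counterclockwise.
Sack of grain: 23.9 × 9.8 = 234.2 N down at 3.28 m → arm 0.18 m, τ = 234.2 × 0.18 = 42.16 N·m counterclockwise.
Bucket of sand: 16.7 × 9.8 = 163.7 N down at 0.43 m → arm 3.03 m, τ = 163.7 × 3.03 = 496 N·m counterclockwise.
Net moment of existing loads = 603.4 N·m counterclockwise.
The crate weighs 51.6 × 9.8 = 505.7 N and must supply an equal clockwise moment, so its lever arm about the pivot is 603.4 / 505.7 = 1.19 m.
That puts it at 3.46 + 1.19 = 4.65 m from the left end.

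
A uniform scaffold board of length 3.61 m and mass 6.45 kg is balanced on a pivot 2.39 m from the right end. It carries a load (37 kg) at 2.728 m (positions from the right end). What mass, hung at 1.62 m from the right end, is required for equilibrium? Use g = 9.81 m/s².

About the pivot (at 2.39 m from the right end):
Beam weight: 6.45 × 9.81 = 63.27 N down at 1.805 m → arm 0.585 m, τ = 63.27 × 0.585 = 37.01 N·m clockwise.
Load: 37 × 9.81 = 363 N down at 2.728 m → arm 0.338 m, τ = 363 × 0.338 = 122.7 N·m counterclockwise.
Net moment of known loads = 85.69 N·m counterclockwise.
An unknown mass m at 1.62 m has arm 0.77 m; its moment is m·g·0.77 clockwise.
Balancing moments: m × 9.81 × 0.77 = 85.69, giving m = 85.69 / (9.81 × 0.77) = 11.3 kg.

m ≈ 11.3 kg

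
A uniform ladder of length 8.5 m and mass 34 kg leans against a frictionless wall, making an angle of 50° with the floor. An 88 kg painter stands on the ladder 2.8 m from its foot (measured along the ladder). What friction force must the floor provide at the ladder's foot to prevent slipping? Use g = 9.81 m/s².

f ≈ 379 N

About the foot of the ladder:
Ladder weight 34×9.81 = 333.5 N acts at 4.25 m along the ladder; its horizontal arm is 4.25·cos50° = 2.732 m → τ = 911.1 N·m clockwise.
Painter: 88×9.81 = 863.3 N at 2.8 m → arm 1.8 m → τ = 1554 N·m clockwise.
Wall normal N acts horizontally at the top; its moment arm is the height L sinθ = 8.5·sin50° = 6.511 m, counterclockwise.
Στ = 0 ⇒ N × 6.511 = 2465 ⇒ N = 379 N.
ΣFx = 0: friction at the foot balances the wall's push, so f = N_wall = 379 N.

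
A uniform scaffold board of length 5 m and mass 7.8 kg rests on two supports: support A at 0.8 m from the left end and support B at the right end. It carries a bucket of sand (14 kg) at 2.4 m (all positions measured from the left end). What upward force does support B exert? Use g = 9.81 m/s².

Choose support A as the axis so its reaction then has zero moment arm.
Beam weight: 7.8 × 9.81 = 76.52 N down at 2.5 m → arm 1.7 m, τ = 76.52 × 1.7 = 130.1 N·m clockwise.
Bucket of sand: 14 × 9.81 = 137.3 N down at 2.4 m → arm 1.6 m, τ = 137.3 × 1.6 = 219.7 N·m clockwise.
Net load moment about support A = 349.8 N·m clockwise.
Reaction R at support B is upward at 5 m, arm 4.2 m → moment R × 4.2 counterclockwise.
Στ = 0 ⇒ R × 4.2 = 349.8 ⇒ R = 83.3 N.

R_B ≈ 83.3 N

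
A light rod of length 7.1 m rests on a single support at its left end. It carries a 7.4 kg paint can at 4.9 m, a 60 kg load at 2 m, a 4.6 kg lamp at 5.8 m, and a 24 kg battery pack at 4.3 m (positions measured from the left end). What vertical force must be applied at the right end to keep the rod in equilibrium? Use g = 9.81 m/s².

F ≈ 395 N

Choose the left end as the axis so the unknown pivot reaction has zero arm there.
Paint can: 7.4 × 9.81 = 72.59 N down at 4.9 m → arm 4.9 m, τ = 72.59 × 4.9 = 355.7 N·m clockwise.
Load: 60 × 9.81 = 588.6 N down at 2 m → arm 2 m, τ = 588.6 × 2 = 1177 N·m clockwise.
Lamp: 4.6 × 9.81 = 45.13 N down at 5.8 m → arm 5.8 m, τ = 45.13 × 5.8 = 261.8 N·m clockwise.
Battery pack: 24 × 9.81 = 235.4 N down at 4.3 m → arm 4.3 m, τ = 235.4 × 4.3 = 1012 N·m clockwise.
Net moment of the loads = 2806 N·m clockwise.
The upward force F acts at the right end, arm 7.1 m, giving F × 7.1 counterclockwise.
For rotational equilibrium, F × 7.1 = 2806, so F = 2806 / 7.1 = 395 N.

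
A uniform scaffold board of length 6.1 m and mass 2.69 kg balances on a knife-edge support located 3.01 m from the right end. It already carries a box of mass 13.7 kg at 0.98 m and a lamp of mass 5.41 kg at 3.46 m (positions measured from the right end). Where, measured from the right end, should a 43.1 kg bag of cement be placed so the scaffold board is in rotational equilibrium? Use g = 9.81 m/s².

x ≈ 3.6 m from the right end

Sum moments about the knife-edge support (at 3.01 m from the right end) (the support reaction has zero arm there).
Beam weight: 2.69 × 9.81 = 26.39 N down at 3.05 m → arm 0.04 m, τ = 26.39 × 0.04 = 1.056 N·m counterclockwise.
Box: 13.7 × 9.81 = 134.4 N down at 0.98 m → arm 2.03 m, τ = 134.4 × 2.03 = 272.8 N·m clockwise.
Lamp: 5.41 × 9.81 = 53.07 N down at 3.46 m → arm 0.45 m, τ = 53.07 × 0.45 = 23.88 N·m counterclockwise.
Net moment of existing loads = 247.9 N·m clockwise.
The bag of cement weighs 43.1 × 9.81 = 422.8 N and must supply an equal counterclockwise moment, so its lever arm about the knife-edge support is 247.9 / 422.8 = 0.586 m.
That puts it at 3.01 + 0.586 = 3.6 m from the right end.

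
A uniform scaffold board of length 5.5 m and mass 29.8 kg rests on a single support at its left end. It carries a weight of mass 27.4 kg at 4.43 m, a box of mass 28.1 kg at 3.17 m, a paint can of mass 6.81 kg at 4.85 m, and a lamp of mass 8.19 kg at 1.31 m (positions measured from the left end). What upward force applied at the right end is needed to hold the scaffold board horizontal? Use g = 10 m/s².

About the left end:
Beam weight: 29.8 × 10 = 298 N down at 2.75 m → arm 2.75 m, τ = 298 × 2.75 = 819.5 N·m clockwise.
Weight: 27.4 × 10 = 274 N down at 4.43 m → arm 4.43 m, τ = 274 × 4.43 = 1214 N·m clockwise.
Box: 28.1 × 10 = 281 N down at 3.17 m → arm 3.17 m, τ = 281 × 3.17 = 890.8 N·m clockwise.
Paint can: 6.81 × 10 = 68.1 N down at 4.85 m → arm 4.85 m, τ = 68.1 × 4.85 = 330.3 N·m clockwise.
Lamp: 8.19 × 10 = 81.9 N down at 1.31 m → arm 1.31 m, τ = 81.9 × 1.31 = 107.3 N·m clockwise.
Net moment of the loads = 3362 N·m clockwise.
The upward force F acts at the right end, arm 5.5 m, giving F × 5.5 counterclockwise.
Balancing moments: F × 5.5 = 3362, giving F = 3362 / 5.5 = 611 N.

F ≈ 611 N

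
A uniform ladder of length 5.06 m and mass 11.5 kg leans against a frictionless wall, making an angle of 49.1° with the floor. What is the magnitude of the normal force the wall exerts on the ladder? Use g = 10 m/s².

Taking torques about the foot of the ladder:
Ladder weight 11.5×10 = 115 N acts at 2.53 m along the ladder; its horizontal arm is 2.53·cos49.1° = 1.656 m → τ = 190.4 N·m clockwise.
Wall normal N acts horizontally at the top; its moment arm is the height L sinθ = 5.06·sin49.1° = 3.825 m, counterclockwise.
Στ = 0 ⇒ N × 3.825 = 190.4 ⇒ N = 49.8 N.

N_wall ≈ 49.8 N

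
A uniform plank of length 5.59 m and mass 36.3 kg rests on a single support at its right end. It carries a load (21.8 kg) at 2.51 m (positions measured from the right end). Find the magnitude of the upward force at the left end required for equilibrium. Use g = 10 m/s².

F ≈ 279 N

Sum moments about the right end (the unknown pivot reaction has zero arm there).
Beam weight: 36.3 × 10 = 363 N down at 2.795 m → arm 2.795 m, τ = 363 × 2.795 = 1015 N·m counterclockwise.
Load: 21.8 × 10 = 218 N down at 2.51 m → arm 2.51 m, τ = 218 × 2.51 = 547.2 N·m counterclockwise.
Net moment of the loads = 1562 N·m counterclockwise.
The upward force F acts at the left end, arm 5.59 m, giving F × 5.59 clockwise.
For rotational equilibrium, F × 5.59 = 1562, so F = 1562 / 5.59 = 279 N.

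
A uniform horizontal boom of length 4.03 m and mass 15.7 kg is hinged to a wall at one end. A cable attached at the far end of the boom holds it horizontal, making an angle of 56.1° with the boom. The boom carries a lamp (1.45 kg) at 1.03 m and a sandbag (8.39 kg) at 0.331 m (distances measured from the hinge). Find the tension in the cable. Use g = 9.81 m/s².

T ≈ 105 N

Sum moments about the hinge (the unknown hinge reaction has zero arm there).
Beam weight: 15.7 × 9.81 = 154 N down at 2.015 m → arm 2.015 m, τ = 154 × 2.015 = 310.3 N·m clockwise.
Lamp: 1.45 × 9.81 = 14.22 N down at 1.03 m → arm 1.03 m, τ = 14.22 × 1.03 = 14.65 N·m clockwise.
Sandbag: 8.39 × 9.81 = 82.31 N down at 0.331 m → arm 0.331 m, τ = 82.31 × 0.331 = 27.24 N·m clockwise.
Total clockwise load moment = 352.2 N·m.
The cable tension T acts at 4.03 m; only its component perpendicular to the boom, T sinθ, produces torque. sin 56.1° = 0.83.
Στ = 0 ⇒ T × 4.03 × 0.83 = 352.2 ⇒ T = 352.2 / 3.345 = 105 N.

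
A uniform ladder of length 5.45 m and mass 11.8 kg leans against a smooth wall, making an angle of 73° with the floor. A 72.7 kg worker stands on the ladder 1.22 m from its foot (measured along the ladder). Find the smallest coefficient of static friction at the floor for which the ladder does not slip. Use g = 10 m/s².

μ_min ≈ 0.0802

Taking torques about the foot of the ladder:
Ladder weight 11.8×10 = 118 N acts at 2.725 m along the ladder; its horizontal arm is 2.725·cos73° = 0.7967 m → τ = 94.01 N·m clockwise.
Worker: 72.7×10 = 727 N at 1.22 m → arm 0.3567 m → τ = 259.3 N·m clockwise.
Wall normal N acts horizontally at the top; its moment arm is the height L sinθ = 5.45·sin73° = 5.212 m, counterclockwise.
For rotational equilibrium, N × 5.212 = 353.3, so N = 67.79 N.
ΣFx = 0 ⇒ f = N_wall = 67.79 N. ΣFy = 0 ⇒ N_floor = 845 N.
μ_min = f / N_floor = 67.79 / 845 = 0.0802.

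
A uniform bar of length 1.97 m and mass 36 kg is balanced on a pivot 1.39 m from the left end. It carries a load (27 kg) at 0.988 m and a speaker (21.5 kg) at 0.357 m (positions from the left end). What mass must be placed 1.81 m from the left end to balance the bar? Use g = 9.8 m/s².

Taking torques about the pivot (at 1.39 m from the left end):
Beam weight: 36 × 9.8 = 352.8 N down at 0.985 m → arm 0.405 m, τ = 352.8 × 0.405 = 142.9 N·m counterclockwise.
Load: 27 × 9.8 = 264.6 N down at 0.988 m → arm 0.402 m, τ = 264.6 × 0.402 = 106.4 N·m counterclockwise.
Speaker: 21.5 × 9.8 = 210.7 N down at 0.357 m → arm 1.033 m, τ = 210.7 × 1.033 = 217.7 N·m counterclockwise.
Net moment of known loads = 467 N·m counterclockwise.
An unknown mass m at 1.81 m has arm 0.42 m; its moment is m·g·0.42 clockwise.
Balancing moments: m × 9.8 × 0.42 = 467, giving m = 467 / (9.8 × 0.42) = 113 kg.

m ≈ 113 kg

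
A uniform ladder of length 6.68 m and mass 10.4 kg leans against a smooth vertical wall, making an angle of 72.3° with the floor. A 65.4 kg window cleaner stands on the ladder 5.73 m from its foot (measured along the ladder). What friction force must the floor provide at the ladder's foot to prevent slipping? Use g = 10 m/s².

f ≈ 196 N

Choose the foot of the ladder as the axis so the floor normal and friction both act there and drop out.
Ladder weight 10.4×10 = 104 N acts at 3.34 m along the ladder; its horizontal arm is 3.34·cos72.3° = 1.015 m → τ = 105.6 N·m clockwise.
Window cleaner: 65.4×10 = 654 N at 5.73 m → arm 1.742 m → τ = 1139 N·m clockwise.
Wall normal N acts horizontally at the top; its moment arm is the height L sinθ = 6.68·sin72.3° = 6.364 m, counterclockwise.
Balancing moments: N × 6.364 = 1245, giving N = 196 N.
ΣFx = 0: friction at the foot balances the wall's push, so f = N_wall = 196 N.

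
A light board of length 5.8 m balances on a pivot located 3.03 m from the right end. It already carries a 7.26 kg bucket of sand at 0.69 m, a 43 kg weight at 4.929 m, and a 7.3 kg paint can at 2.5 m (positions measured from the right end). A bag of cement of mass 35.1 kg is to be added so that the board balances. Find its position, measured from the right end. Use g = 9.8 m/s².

x ≈ 1.3 m from the right end

Taking torques about the pivot (at 3.03 m from the right end):
Bucket of sand: 7.26 × 9.8 = 71.15 N down at 0.69 m → arm 2.34 m, τ = 71.15 × 2.34 = 166.5 N·m clockwise.
Weight: 43 × 9.8 = 421.4 N down at 4.929 m → arm 1.899 m, τ = 421.4 × 1.899 = 800.2 N·m counterclockwise.
Paint can: 7.3 × 9.8 = 71.54 N down at 2.5 m → arm 0.53 m, τ = 71.54 × 0.53 = 37.92 N·m clockwise.
Net moment of existing loads = 595.8 N·m counterclockwise.
The bag of cement weighs 35.1 × 9.8 = 344 N and must supply an equal clockwise moment, so its lever arm about the pivot is 595.8 / 344 = 1.73 m.
That puts it at 3.03 − 1.73 = 1.3 m from the right end.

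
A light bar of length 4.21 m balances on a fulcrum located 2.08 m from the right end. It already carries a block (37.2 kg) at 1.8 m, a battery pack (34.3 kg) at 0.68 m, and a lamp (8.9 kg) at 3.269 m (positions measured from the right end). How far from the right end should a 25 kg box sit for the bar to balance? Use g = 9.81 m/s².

Taking torques about the fulcrum (at 2.08 m from the right end):
Block: 37.2 × 9.81 = 364.9 N down at 1.8 m → arm 0.28 m, τ = 364.9 × 0.28 = 102.2 N·m clockwise.
Battery pack: 34.3 × 9.81 = 336.5 N down at 0.68 m → arm 1.4 m, τ = 336.5 × 1.4 = 471.1 N·m clockwise.
Lamp: 8.9 × 9.81 = 87.31 N down at 3.269 m → arm 1.189 m, τ = 87.31 × 1.189 = 103.8 N·m counterclockwise.
Net moment of existing loads = 469.5 N·m clockwise.
The box weighs 25 × 9.81 = 245.2 N and must supply an equal counterclockwise moment, so its lever arm about the fulcrum is 469.5 / 245.2 = 1.91 m.
That puts it at 2.08 + 1.91 = 3.99 m from the right end.

x ≈ 3.99 m from the right end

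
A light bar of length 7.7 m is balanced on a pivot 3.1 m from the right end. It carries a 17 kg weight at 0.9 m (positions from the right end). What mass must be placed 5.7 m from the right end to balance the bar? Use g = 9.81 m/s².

Taking torques about the pivot (at 3.1 m from the right end):
Weight: 17 × 9.81 = 166.8 N down at 0.9 m → arm 2.2 m, τ = 166.8 × 2.2 = 367 N·m clockwise.
Net moment of known loads = 367 N·m clockwise.
An unknown mass m at 5.7 m has arm 2.6 m; its moment is m·g·2.6 counterclockwise.
For rotational equilibrium, m × 9.81 × 2.6 = 367, so m = 367 / (9.81 × 2.6) = 14.4 kg.

m ≈ 14.4 kg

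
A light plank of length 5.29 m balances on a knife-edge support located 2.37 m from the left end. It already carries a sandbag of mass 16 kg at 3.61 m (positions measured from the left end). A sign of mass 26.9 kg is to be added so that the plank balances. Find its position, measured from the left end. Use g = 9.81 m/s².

x ≈ 1.63 m from the left end

Choose the knife-edge support (at 2.37 m from the left end) as the axis so the support reaction has zero arm there.
Sandbag: 16 × 9.81 = 157 N down at 3.61 m → arm 1.24 m, τ = 157 × 1.24 = 194.7 N·m clockwise.
Net moment of existing loads = 194.7 N·m clockwise.
The sign weighs 26.9 × 9.81 = 263.9 N and must supply an equal counterclockwise moment, so its lever arm about the knife-edge support is 194.7 / 263.9 = 0.738 m.
That puts it at 2.37 − 0.738 = 1.63 m from the left end.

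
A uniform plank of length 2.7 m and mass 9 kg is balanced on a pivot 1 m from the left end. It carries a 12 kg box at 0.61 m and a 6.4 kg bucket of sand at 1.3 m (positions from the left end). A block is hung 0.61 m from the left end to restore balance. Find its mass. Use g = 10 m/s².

m ≈ 1 kg

About the pivot (at 1 m from the left end):
Beam weight: 9 × 10 = 90 N down at 1.35 m → arm 0.35 m, τ = 90 × 0.35 = 31.5 N·m clockwise.
Box: 12 × 10 = 120 N down at 0.61 m → arm 0.39 m, τ = 120 × 0.39 = 46.8 N·m counterclockwise.
Bucket of sand: 6.4 × 10 = 64 N down at 1.3 m → arm 0.3 m, τ = 64 × 0.3 = 19.2 N·m clockwise.
Net moment of known loads = 3.9 N·m clockwise.
An unknown mass m at 0.61 m has arm 0.39 m; its moment is m·g·0.39 counterclockwise.
For rotational equilibrium, m × 10 × 0.39 = 3.9, so m = 3.9 / (10 × 0.39) = 1 kg.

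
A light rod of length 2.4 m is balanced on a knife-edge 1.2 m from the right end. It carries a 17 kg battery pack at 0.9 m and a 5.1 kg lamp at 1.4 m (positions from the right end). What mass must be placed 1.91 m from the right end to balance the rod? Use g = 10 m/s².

m ≈ 5.75 kg

Take moments about the knife-edge (at 1.2 m from the right end).
Battery pack: 17 × 10 = 170 N down at 0.9 m → arm 0.3 m, τ = 170 × 0.3 = 51 N·m clockwise.
Lamp: 5.1 × 10 = 51 N down at 1.4 m → arm 0.2 m, τ = 51 × 0.2 = 10.2 N·m counterclockwise.
Net moment of known loads = 40.8 N·m clockwise.
An unknown mass m at 1.91 m has arm 0.71 m; its moment is m·g·0.71 counterclockwise.
Balancing moments: m × 10 × 0.71 = 40.8, giving m = 40.8 / (10 × 0.71) = 5.75 kg.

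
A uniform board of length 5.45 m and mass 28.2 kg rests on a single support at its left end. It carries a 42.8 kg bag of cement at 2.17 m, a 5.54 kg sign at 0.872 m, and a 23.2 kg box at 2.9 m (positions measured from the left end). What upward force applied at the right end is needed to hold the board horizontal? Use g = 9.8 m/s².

F ≈ 435 N

Sum moments about the left end (the unknown pivot reaction has zero arm there).
Beam weight: 28.2 × 9.8 = 276.4 N down at 2.725 m → arm 2.725 m, τ = 276.4 × 2.725 = 753.2 N·m clockwise.
Bag of cement: 42.8 × 9.8 = 419.4 N down at 2.17 m → arm 2.17 m, τ = 419.4 × 2.17 = 910.1 N·m clockwise.
Sign: 5.54 × 9.8 = 54.29 N down at 0.872 m → arm 0.872 m, τ = 54.29 × 0.872 = 47.34 N·m clockwise.
Box: 23.2 × 9.8 = 227.4 N down at 2.9 m → arm 2.9 m, τ = 227.4 × 2.9 = 659.5 N·m clockwise.
Net moment of the loads = 2370 N·m clockwise.
The upward force F acts at the right end, arm 5.45 m, giving F × 5.45 counterclockwise.
Στ = 0 ⇒ F × 5.45 = 2370 ⇒ F = 2370 / 5.45 = 435 N.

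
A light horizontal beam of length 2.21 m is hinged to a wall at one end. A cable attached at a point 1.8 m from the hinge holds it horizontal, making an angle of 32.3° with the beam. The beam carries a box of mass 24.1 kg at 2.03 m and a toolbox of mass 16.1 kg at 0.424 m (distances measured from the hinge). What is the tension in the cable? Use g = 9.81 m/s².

T ≈ 569 N

Sum moments about the hinge (the unknown hinge reaction has zero arm there).
Box: 24.1 × 9.81 = 236.4 N down at 2.03 m → arm 2.03 m, τ = 236.4 × 2.03 = 479.9 N·m clockwise.
Toolbox: 16.1 × 9.81 = 157.9 N down at 0.424 m → arm 0.424 m, τ = 157.9 × 0.424 = 66.95 N·m clockwise.
Total clockwise load moment = 546.9 N·m.
The cable tension T acts at 1.8 m; only its component perpendicular to the beam, T sinθ, produces torque. sin 32.3° = 0.5344.
Setting net torque to zero: T × 1.8 × 0.5344 = 546.9 → T = 546.9 / 0.9619 = 569 N.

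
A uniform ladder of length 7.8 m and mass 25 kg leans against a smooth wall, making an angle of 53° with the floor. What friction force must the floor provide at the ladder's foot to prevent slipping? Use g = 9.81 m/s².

f ≈ 92.4 N

Choose the foot of the ladder as the axis so the floor normal and friction both act there and drop out.
Ladder weight 25×9.81 = 245.2 N acts at 3.9 m along the ladder; its horizontal arm is 3.9·cos53° = 2.347 m → τ = 575.5 N·m clockwise.
Wall normal N acts horizontally at the top; its moment arm is the height L sinθ = 7.8·sin53° = 6.229 m, counterclockwise.
Balancing moments: N × 6.229 = 575.5, giving N = 92.4 N.
ΣFx = 0: friction at the foot balances the wall's push, so f = N_wall = 92.4 N.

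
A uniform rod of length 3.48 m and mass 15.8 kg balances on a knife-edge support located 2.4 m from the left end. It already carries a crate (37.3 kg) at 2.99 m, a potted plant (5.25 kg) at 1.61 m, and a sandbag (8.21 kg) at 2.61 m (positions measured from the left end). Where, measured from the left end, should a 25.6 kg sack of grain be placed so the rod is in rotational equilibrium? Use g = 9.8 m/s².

x ≈ 2.04 m from the left end

Taking torques about the knife-edge support (at 2.4 m from the left end):
Beam weight: 15.8 × 9.8 = 154.8 N down at 1.74 m → arm 0.66 m, τ = 154.8 × 0.66 = 102.2 N·m counterclockwise.
Crate: 37.3 × 9.8 = 365.5 N down at 2.99 m → arm 0.59 m, τ = 365.5 × 0.59 = 215.6 N·m clockwise.
Potted plant: 5.25 × 9.8 = 51.45 N down at 1.61 m → arm 0.79 m, τ = 51.45 × 0.79 = 40.65 N·m counterclockwise.
Sandbag: 8.21 × 9.8 = 80.46 N down at 2.61 m → arm 0.21 m, τ = 80.46 × 0.21 = 16.9 N·m clockwise.
Net moment of existing loads = 89.65 N·m clockwise.
The sack of grain weighs 25.6 × 9.8 = 250.9 N and must supply an equal counterclockwise moment, so its lever arm about the knife-edge support is 89.65 / 250.9 = 0.357 m.
That puts it at 2.4 − 0.357 = 2.04 m from the left end.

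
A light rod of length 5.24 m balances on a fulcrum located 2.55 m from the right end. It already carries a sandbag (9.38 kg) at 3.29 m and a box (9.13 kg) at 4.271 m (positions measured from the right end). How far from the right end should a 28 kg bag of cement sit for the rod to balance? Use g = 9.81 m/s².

About the fulcrum (at 2.55 m from the right end):
Sandbag: 9.38 × 9.81 = 92.02 N down at 3.29 m → arm 0.74 m, τ = 92.02 × 0.74 = 68.09 N·m counterclockwise.
Box: 9.13 × 9.81 = 89.57 N down at 4.271 m → arm 1.721 m, τ = 89.57 × 1.721 = 154.1 N·m counterclockwise.
Net moment of existing loads = 222.2 N·m counterclockwise.
The bag of cement weighs 28 × 9.81 = 274.7 N and must supply an equal clockwise moment, so its lever arm about the fulcrum is 222.2 / 274.7 = 0.809 m.
That puts it at 2.55 − 0.809 = 1.74 m from the right end.

x ≈ 1.74 m from the right end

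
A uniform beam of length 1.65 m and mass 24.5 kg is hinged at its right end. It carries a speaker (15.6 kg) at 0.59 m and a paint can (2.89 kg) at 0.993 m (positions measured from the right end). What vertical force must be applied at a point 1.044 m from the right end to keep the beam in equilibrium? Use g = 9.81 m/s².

Choose the right end as the axis so the unknown pivot reaction has zero arm there.
Beam weight: 24.5 × 9.81 = 240.3 N down at 0.825 m → arm 0.825 m, τ = 240.3 × 0.825 = 198.2 N·m counterclockwise.
Speaker: 15.6 × 9.81 = 153 N down at 0.59 m → arm 0.59 m, τ = 153 × 0.59 = 90.27 N·m counterclockwise.
Paint can: 2.89 × 9.81 = 28.35 N down at 0.993 m → arm 0.993 m, τ = 28.35 × 0.993 = 28.15 N·m counterclockwise.
Net moment of the loads = 316.6 N·m counterclockwise.
The upward force F acts at a point 1.044 m from the right end, arm 1.044 m, giving F × 1.044 clockwise.
Στ = 0 ⇒ F × 1.044 = 316.6 ⇒ F = 316.6 / 1.044 = 303 N.

F ≈ 303 N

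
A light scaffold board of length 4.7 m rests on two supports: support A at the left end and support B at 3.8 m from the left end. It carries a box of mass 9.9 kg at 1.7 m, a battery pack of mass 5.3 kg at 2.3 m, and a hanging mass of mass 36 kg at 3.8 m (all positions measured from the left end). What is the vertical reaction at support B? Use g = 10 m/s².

R_B ≈ 436 N

Choose support A as the axis so its reaction then has zero moment arm.
Box: 9.9 × 10 = 99 N down at 1.7 m → arm 1.7 m, τ = 99 × 1.7 = 168.3 N·m clockwise.
Battery pack: 5.3 × 10 = 53 N down at 2.3 m → arm 2.3 m, τ = 53 × 2.3 = 121.9 N·m clockwise.
Hanging mass: 36 × 10 = 360 N down at 3.8 m → arm 3.8 m, τ = 360 × 3.8 = 1368 N·m clockwise.
Net load moment about support A = 1658 N·m clockwise.
Reaction R at support B is upward at 3.8 m, arm 3.8 m → moment R × 3.8 counterclockwise.
Balancing moments: R × 3.8 = 1658, giving R = 436 N.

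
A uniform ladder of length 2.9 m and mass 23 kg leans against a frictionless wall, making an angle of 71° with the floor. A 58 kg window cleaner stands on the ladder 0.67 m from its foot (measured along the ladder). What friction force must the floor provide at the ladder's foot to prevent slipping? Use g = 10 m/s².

f ≈ 85.7 N

Taking torques about the foot of the ladder:
Ladder weight 23×10 = 230 N acts at 1.45 m along the ladder; its horizontal arm is 1.45·cos71° = 0.4721 m → τ = 108.6 N·m clockwise.
Window cleaner: 58×10 = 580 N at 0.67 m → arm 0.2181 m → τ = 126.5 N·m clockwise.
Wall normal N acts horizontally at the top; its moment arm is the height L sinθ = 2.9·sin71° = 2.742 m, counterclockwise.
Setting net torque to zero: N × 2.742 = 235.1 → N = 85.7 N.
ΣFx = 0: friction at the foot balances the wall's push, so f = N_wall = 85.7 N.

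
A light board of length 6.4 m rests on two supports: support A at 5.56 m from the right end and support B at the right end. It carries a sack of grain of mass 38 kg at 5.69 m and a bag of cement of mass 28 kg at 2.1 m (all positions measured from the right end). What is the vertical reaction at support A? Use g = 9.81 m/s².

R_A ≈ 485 N

About support B:
Sack of grain: 38 × 9.81 = 372.8 N down at 5.69 m → arm 5.69 m, τ = 372.8 × 5.69 = 2121 N·m counterclockwise.
Bag of cement: 28 × 9.81 = 274.7 N down at 2.1 m → arm 2.1 m, τ = 274.7 × 2.1 = 576.9 N·m counterclockwise.
Net load moment about support B = 2698 N·m counterclockwise.
Reaction R at support A is upward at 5.56 m, arm 5.56 m → moment R × 5.56 clockwise.
For rotational equilibrium, R × 5.56 = 2698, so R = 485 N.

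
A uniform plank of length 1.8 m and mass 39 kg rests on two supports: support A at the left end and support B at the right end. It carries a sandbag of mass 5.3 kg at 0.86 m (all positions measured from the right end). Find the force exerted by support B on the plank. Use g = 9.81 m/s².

R_B ≈ 218 N

Sum moments about support A (its reaction then has zero moment arm).
Beam weight: 39 × 9.81 = 382.6 N down at 0.9 m → arm 0.9 m, τ = 382.6 × 0.9 = 344.3 N·m clockwise.
Sandbag: 5.3 × 9.81 = 51.99 N down at 0.86 m → arm 0.94 m, τ = 51.99 × 0.94 = 48.87 N·m clockwise.
Net load moment about support A = 393.2 N·m clockwise.
Reaction R at support B is upward at 0 m, arm 1.8 m → moment R × 1.8 counterclockwise.
Στ = 0 ⇒ R × 1.8 = 393.2 ⇒ R = 218 N.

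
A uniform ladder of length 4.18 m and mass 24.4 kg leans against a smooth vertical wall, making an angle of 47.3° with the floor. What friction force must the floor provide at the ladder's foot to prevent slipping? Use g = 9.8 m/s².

f ≈ 110 N

Taking torques about the foot of the ladder:
Ladder weight 24.4×9.8 = 239.1 N acts at 2.09 m along the ladder; its horizontal arm is 2.09·cos47.3° = 1.417 m → τ = 338.8 N·m clockwise.
Wall normal N acts horizontally at the top; its moment arm is the height L sinθ = 4.18·sin47.3° = 3.072 m, counterclockwise.
Setting net torque to zero: N × 3.072 = 338.8 → N = 110 N.
ΣFx = 0: friction at the foot balances the wall's push, so f = N_wall = 110 N.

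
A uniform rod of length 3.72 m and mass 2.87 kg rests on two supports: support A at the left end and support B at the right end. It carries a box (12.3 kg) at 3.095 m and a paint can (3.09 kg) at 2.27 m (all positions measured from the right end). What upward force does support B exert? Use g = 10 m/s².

R_B ≈ 47.1 N

About support A:
Beam weight: 2.87 × 10 = 28.7 N down at 1.86 m → arm 1.86 m, τ = 28.7 × 1.86 = 53.38 N·m clockwise.
Box: 12.3 × 10 = 123 N down at 3.095 m → arm 0.625 m, τ = 123 × 0.625 = 76.88 N·m clockwise.
Paint can: 3.09 × 10 = 30.9 N down at 2.27 m → arm 1.45 m, τ = 30.9 × 1.45 = 44.8 N·m clockwise.
Net load moment about support A = 175.1 N·m clockwise.
Reaction R at support B is upward at 0 m, arm 3.72 m → moment R × 3.72 counterclockwise.
Setting net torque to zero: R × 3.72 = 175.1 → R = 47.1 N.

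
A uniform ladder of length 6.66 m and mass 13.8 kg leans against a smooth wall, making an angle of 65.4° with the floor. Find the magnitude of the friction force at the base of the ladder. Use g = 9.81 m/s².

Taking torques about the foot of the ladder:
Ladder weight 13.8×9.81 = 135.4 N acts at 3.33 m along the ladder; its horizontal arm is 3.33·cos65.4° = 1.386 m → τ = 187.7 N·m clockwise.
Wall normal N acts horizontally at the top; its moment arm is the height L sinθ = 6.66·sin65.4° = 6.056 m, counterclockwise.
Setting net torque to zero: N × 6.056 = 187.7 → N = 31 N.
ΣFx = 0: friction at the foot balances the wall's push, so f = N_wall = 31 N.

f ≈ 31 N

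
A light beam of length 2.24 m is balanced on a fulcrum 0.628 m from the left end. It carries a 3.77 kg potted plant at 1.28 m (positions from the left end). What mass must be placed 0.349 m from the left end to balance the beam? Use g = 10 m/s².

Sum moments about the fulcrum (at 0.628 m from the left end) (the support reaction has zero arm there).
Potted plant: 3.77 × 10 = 37.7 N down at 1.28 m → arm 0.652 m, τ = 37.7 × 0.652 = 24.58 N·m clockwise.
Net moment of known loads = 24.58 N·m clockwise.
An unknown mass m at 0.349 m has arm 0.279 m; its moment is m·g·0.279 counterclockwise.
Setting net torque to zero: m × 10 × 0.279 = 24.58 → m = 24.58 / (10 × 0.279) = 8.81 kg.

m ≈ 8.81 kg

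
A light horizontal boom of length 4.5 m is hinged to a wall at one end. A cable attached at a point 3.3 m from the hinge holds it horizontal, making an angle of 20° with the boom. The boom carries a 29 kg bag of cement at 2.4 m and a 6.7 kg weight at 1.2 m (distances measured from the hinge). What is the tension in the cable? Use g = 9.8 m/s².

Taking torques about the hinge:
Bag of cement: 29 × 9.8 = 284.2 N down at 2.4 m → arm 2.4 m, τ = 284.2 × 2.4 = 682.1 N·m clockwise.
Weight: 6.7 × 9.8 = 65.66 N down at 1.2 m → arm 1.2 m, τ = 65.66 × 1.2 = 78.79 N·m clockwise.
Total clockwise load moment = 760.9 N·m.
The cable tension T acts at 3.3 m; only its component perpendicular to the boom, T sinθ, produces torque. sin 20° = 0.342.
Στ = 0 ⇒ T × 3.3 × 0.342 = 760.9 ⇒ T = 760.9 / 1.129 = 674 N.

T ≈ 674 N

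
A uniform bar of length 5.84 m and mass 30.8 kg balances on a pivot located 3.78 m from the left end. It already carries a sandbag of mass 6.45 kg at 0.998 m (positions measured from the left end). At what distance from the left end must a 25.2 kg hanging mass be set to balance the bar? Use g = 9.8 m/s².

Take moments about the pivot (at 3.78 m from the left end).
Beam weight: 30.8 × 9.8 = 301.8 N down at 2.92 m → arm 0.86 m, τ = 301.8 × 0.86 = 259.5 N·m counterclockwise.
Sandbag: 6.45 × 9.8 = 63.21 N down at 0.998 m → arm 2.782 m, τ = 63.21 × 2.782 = 175.9 N·m counterclockwise.
Net moment of existing loads = 435.4 N·m counterclockwise.
The hanging mass weighs 25.2 × 9.8 = 247 N and must supply an equal clockwise moment, so its lever arm about the pivot is 435.4 / 247 = 1.76 m.
That puts it at 3.78 + 1.76 = 5.54 m from the left end.

x ≈ 5.54 m from the left end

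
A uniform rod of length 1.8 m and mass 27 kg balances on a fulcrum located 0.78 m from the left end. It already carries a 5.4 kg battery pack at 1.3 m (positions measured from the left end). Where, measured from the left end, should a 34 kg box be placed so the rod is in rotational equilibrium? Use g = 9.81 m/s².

Choose the fulcrum (at 0.78 m from the left end) as the axis so the support reaction has zero arm there.
Beam weight: 27 × 9.81 = 264.9 N down at 0.9 m → arm 0.12 m, τ = 264.9 × 0.12 = 31.79 N·m clockwise.
Battery pack: 5.4 × 9.81 = 52.97 N down at 1.3 m → arm 0.52 m, τ = 52.97 × 0.52 = 27.54 N·m clockwise.
Net moment of existing loads = 59.33 N·m clockwise.
The box weighs 34 × 9.81 = 333.5 N and must supply an equal counterclockwise moment, so its lever arm about the fulcrum is 59.33 / 333.5 = 0.178 m.
That puts it at 0.78 − 0.178 = 0.602 m from the left end.

x ≈ 0.602 m from the left end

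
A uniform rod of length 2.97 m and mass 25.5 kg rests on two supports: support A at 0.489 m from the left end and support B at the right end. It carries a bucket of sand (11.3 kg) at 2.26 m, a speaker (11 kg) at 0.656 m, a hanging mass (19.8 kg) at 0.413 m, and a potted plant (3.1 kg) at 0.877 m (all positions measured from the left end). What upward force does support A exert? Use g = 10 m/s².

Take moments about support B.
Beam weight: 25.5 × 10 = 255 N down at 1.485 m → arm 1.485 m, τ = 255 × 1.485 = 378.7 N·m counterclockwise.
Bucket of sand: 11.3 × 10 = 113 N down at 2.26 m → arm 0.71 m, τ = 113 × 0.71 = 80.23 N·m counterclockwise.
Speaker: 11 × 10 = 110 N down at 0.656 m → arm 2.314 m, τ = 110 × 2.314 = 254.5 N·m counterclockwise.
Hanging mass: 19.8 × 10 = 198 N down at 0.413 m → arm 2.557 m, τ = 198 × 2.557 = 506.3 N·m counterclockwise.
Potted plant: 3.1 × 10 = 31 N down at 0.877 m → arm 2.093 m, τ = 31 × 2.093 = 64.88 N·m counterclockwise.
Net load moment about support B = 1285 N·m counterclockwise.
Reaction R at support A is upward at 0.489 m, arm 2.481 m → moment R × 2.481 clockwise.
Στ = 0 ⇒ R × 2.481 = 1285 ⇒ R = 518 N.

R_A ≈ 518 N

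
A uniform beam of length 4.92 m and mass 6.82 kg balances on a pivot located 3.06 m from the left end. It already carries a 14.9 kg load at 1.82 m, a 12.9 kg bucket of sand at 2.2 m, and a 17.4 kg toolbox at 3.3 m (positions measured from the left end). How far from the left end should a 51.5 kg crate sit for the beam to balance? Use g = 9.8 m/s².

x ≈ 3.63 m from the left end

Sum moments about the pivot (at 3.06 m from the left end) (the support reaction has zero arm there).
Beam weight: 6.82 × 9.8 = 66.84 N down at 2.46 m → arm 0.6 m, τ = 66.84 × 0.6 = 40.1 N·m counterclockwise.
Load: 14.9 × 9.8 = 146 N down at 1.82 m → arm 1.24 m, τ = 146 × 1.24 = 181 N·m counterclockwise.
Bucket of sand: 12.9 × 9.8 = 126.4 N down at 2.2 m → arm 0.86 m, τ = 126.4 × 0.86 = 108.7 N·m counterclockwise.
Toolbox: 17.4 × 9.8 = 170.5 N down at 3.3 m → arm 0.24 m, τ = 170.5 × 0.24 = 40.92 N·m clockwise.
Net moment of existing loads = 288.9 N·m counterclockwise.
The crate weighs 51.5 × 9.8 = 504.7 N and must supply an equal clockwise moment, so its lever arm about the pivot is 288.9 / 504.7 = 0.572 m.
That puts it at 3.06 + 0.572 = 3.63 m from the left end.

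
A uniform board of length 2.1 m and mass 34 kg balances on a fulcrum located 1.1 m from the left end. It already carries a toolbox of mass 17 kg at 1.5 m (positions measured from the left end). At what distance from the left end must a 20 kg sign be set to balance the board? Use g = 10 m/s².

x ≈ 0.845 m from the left end

Sum moments about the fulcrum (at 1.1 m from the left end) (the support reaction has zero arm there).
Beam weight: 34 × 10 = 340 N down at 1.05 m → arm 0.05 m, τ = 340 × 0.05 = 17 N·m counterclockwise.
Toolbox: 17 × 10 = 170 N down at 1.5 m → arm 0.4 m, τ = 170 × 0.4 = 68 N·m clockwise.
Net moment of existing loads = 51 N·m clockwise.
The sign weighs 20 × 10 = 200 N and must supply an equal counterclockwise moment, so its lever arm about the fulcrum is 51 / 200 = 0.255 m.
That puts it at 1.1 − 0.255 = 0.845 m from the left end.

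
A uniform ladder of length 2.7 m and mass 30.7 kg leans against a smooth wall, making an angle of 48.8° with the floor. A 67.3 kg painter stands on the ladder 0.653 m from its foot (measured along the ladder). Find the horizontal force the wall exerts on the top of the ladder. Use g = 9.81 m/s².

N_wall ≈ 272 N

Choose the foot of the ladder as the axis so the floor normal and friction both act there and drop out.
Ladder weight 30.7×9.81 = 301.2 N acts at 1.35 m along the ladder; its horizontal arm is 1.35·cos48.8° = 0.8892 m → τ = 267.8 N·m clockwise.
Painter: 67.3×9.81 = 660.2 N at 0.653 m → arm 0.4301 m → τ = 284 N·m clockwise.
Wall normal N acts horizontally at the top; its moment arm is the height L sinθ = 2.7·sin48.8° = 2.032 m, counterclockwise.
Balancing moments: N × 2.032 = 551.8, giving N = 272 N.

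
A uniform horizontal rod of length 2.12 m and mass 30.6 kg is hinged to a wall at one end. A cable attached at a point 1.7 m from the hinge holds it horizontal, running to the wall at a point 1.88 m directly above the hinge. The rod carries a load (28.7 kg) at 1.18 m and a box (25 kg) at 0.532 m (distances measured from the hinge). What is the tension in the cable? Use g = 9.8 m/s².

About the hinge:
Beam weight: 30.6 × 9.8 = 299.9 N down at 1.06 m → arm 1.06 m, τ = 299.9 × 1.06 = 317.9 N·m clockwise.
Load: 28.7 × 9.8 = 281.3 N down at 1.18 m → arm 1.18 m, τ = 281.3 × 1.18 = 331.9 N·m clockwise.
Box: 25 × 9.8 = 245 N down at 0.532 m → arm 0.532 m, τ = 245 × 0.532 = 130.3 N·m clockwise.
Total clockwise load moment = 780.1 N·m.
The cable tension T acts at 1.7 m; only its component perpendicular to the rod, T sinθ, produces torque. sinθ = h/√(h²+d²) = 1.88/√(1.88²+1.7²) = 0.7417.
Setting net torque to zero: T × 1.7 × 0.7417 = 780.1 → T = 780.1 / 1.261 = 619 N.

T ≈ 619 N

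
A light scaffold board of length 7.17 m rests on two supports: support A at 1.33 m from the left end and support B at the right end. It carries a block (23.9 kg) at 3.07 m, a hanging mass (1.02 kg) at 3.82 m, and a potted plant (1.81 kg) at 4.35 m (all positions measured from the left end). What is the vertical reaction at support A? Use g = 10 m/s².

Take moments about support B.
Block: 23.9 × 10 = 239 N down at 3.07 m → arm 4.1 m, τ = 239 × 4.1 = 979.9 N·m counterclockwise.
Hanging mass: 1.02 × 10 = 10.2 N down at 3.82 m → arm 3.35 m, τ = 10.2 × 3.35 = 34.17 N·m counterclockwise.
Potted plant: 1.81 × 10 = 18.1 N down at 4.35 m → arm 2.82 m, τ = 18.1 × 2.82 = 51.04 N·m counterclockwise.
Net load moment about support B = 1065 N·m counterclockwise.
Reaction R at support A is upward at 1.33 m, arm 5.84 m → moment R × 5.84 clockwise.
Balancing moments: R × 5.84 = 1065, giving R = 182 N.

R_A ≈ 182 N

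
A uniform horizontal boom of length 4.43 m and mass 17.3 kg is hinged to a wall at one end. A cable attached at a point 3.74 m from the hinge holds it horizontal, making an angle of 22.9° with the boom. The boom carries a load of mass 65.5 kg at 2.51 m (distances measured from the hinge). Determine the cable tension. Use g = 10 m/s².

T ≈ 1390 N

Take moments about the hinge.
Beam weight: 17.3 × 10 = 173 N down at 2.215 m → arm 2.215 m, τ = 173 × 2.215 = 383.2 N·m clockwise.
Load: 65.5 × 10 = 655 N down at 2.51 m → arm 2.51 m, τ = 655 × 2.51 = 1644 N·m clockwise.
Total clockwise load moment = 2027 N·m.
The cable tension T acts at 3.74 m; only its component perpendicular to the boom, T sinθ, produces torque. sin 22.9° = 0.3891.
For rotational equilibrium, T × 3.74 × 0.3891 = 2027, so T = 2027 / 1.455 = 1390 N.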